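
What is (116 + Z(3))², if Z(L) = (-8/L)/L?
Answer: 1073296/81 ≈ 13251.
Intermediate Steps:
Z(L) = -8/L² (Z(L) = (-8/L)/L = -8/L²)
(116 + Z(3))² = (116 - 8/3²)² = (116 - 8*⅑)² = (116 - 8/9)² = (1036/9)² = 1073296/81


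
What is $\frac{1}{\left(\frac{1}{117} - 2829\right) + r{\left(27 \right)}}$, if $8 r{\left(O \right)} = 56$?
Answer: $- \frac{117}{330173} \approx -0.00035436$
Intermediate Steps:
$r{\left(O \right)} = 7$ ($r{\left(O \right)} = \frac{1}{8} \cdot 56 = 7$)
$\frac{1}{\left(\frac{1}{117} - 2829\right) + r{\left(27 \right)}} = \frac{1}{\left(\frac{1}{117} - 2829\right) + 7} = \frac{1}{- \frac{330992}{117} + 7} = \frac{1}{- \frac{330173}{117}} = - \frac{117}{330173}$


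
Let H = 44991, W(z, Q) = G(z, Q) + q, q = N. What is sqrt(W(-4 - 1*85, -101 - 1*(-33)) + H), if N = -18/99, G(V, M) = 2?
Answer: sqrt(5444131)/11 ≈ 212.12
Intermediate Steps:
N = -2/11 (N = -18*1/99 = -2/11 ≈ -0.18182)
q = -2/11 ≈ -0.18182
W(z, Q) = 20/11 (W(z, Q) = 2 - 2/11 = 20/11)
sqrt(W(-4 - 1*85, -101 - 1*(-33)) + H) = sqrt(20/11 + 44991) = sqrt(494921/11) = sqrt(5444131)/11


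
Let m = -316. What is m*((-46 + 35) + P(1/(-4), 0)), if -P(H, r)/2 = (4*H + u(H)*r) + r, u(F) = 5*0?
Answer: 2844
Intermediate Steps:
u(F) = 0
P(H, r) = -8*H - 2*r (P(H, r) = -2*((4*H + 0*r) + r) = -2*((4*H + 0) + r) = -2*(4*H + r) = -2*(r + 4*H) = -8*H - 2*r)
m*((-46 + 35) + P(1/(-4), 0)) = -316*((-46 + 35) + (-8/(-4) - 2*0)) = -316*(-11 + (-8*(-1)/4 + 0)) = -316*(-11 + (-8*(-¼) + 0)) = -316*(-11 + (2 + 0)) = -316*(-11 + 2) = -316*(-9) = 2844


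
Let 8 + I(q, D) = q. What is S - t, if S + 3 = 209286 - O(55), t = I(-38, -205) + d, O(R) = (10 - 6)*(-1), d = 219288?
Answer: -9955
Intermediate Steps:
I(q, D) = -8 + q
O(R) = -4 (O(R) = 4*(-1) = -4)
t = 219242 (t = (-8 - 38) + 219288 = -46 + 219288 = 219242)
S = 209287 (S = -3 + (209286 - 1*(-4)) = -3 + (209286 + 4) = -3 + 209290 = 209287)
S - t = 209287 - 1*219242 = 209287 - 219242 = -9955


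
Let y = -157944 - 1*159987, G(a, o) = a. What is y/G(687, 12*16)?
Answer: -105977/229 ≈ -462.78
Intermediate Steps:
y = -317931 (y = -157944 - 159987 = -317931)
y/G(687, 12*16) = -317931/687 = -317931*1/687 = -105977/229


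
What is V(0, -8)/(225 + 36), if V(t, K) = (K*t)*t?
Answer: 0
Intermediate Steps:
V(t, K) = K*t²
V(0, -8)/(225 + 36) = (-8*0²)/(225 + 36) = -8*0/261 = 0*(1/261) = 0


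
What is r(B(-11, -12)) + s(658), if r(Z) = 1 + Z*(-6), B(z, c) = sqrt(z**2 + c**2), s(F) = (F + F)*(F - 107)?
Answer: 725117 - 6*sqrt(265) ≈ 7.2502e+5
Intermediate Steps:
s(F) = 2*F*(-107 + F) (s(F) = (2*F)*(-107 + F) = 2*F*(-107 + F))
B(z, c) = sqrt(c**2 + z**2)
r(Z) = 1 - 6*Z
r(B(-11, -12)) + s(658) = (1 - 6*sqrt((-12)**2 + (-11)**2)) + 2*658*(-107 + 658) = (1 - 6*sqrt(144 + 121)) + 2*658*551 = (1 - 6*sqrt(265)) + 725116 = 725117 - 6*sqrt(265)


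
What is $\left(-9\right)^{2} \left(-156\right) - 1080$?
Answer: $-13716$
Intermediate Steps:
$\left(-9\right)^{2} \left(-156\right) - 1080 = 81 \left(-156\right) - 1080 = -12636 - 1080 = -13716$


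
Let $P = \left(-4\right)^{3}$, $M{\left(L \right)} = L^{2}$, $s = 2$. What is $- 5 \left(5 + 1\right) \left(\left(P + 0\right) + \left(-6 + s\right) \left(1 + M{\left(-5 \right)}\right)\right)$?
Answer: $5040$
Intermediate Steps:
$P = -64$
$- 5 \left(5 + 1\right) \left(\left(P + 0\right) + \left(-6 + s\right) \left(1 + M{\left(-5 \right)}\right)\right) = - 5 \left(5 + 1\right) \left(\left(-64 + 0\right) + \left(-6 + 2\right) \left(1 + \left(-5\right)^{2}\right)\right) = \left(-5\right) 6 \left(-64 - 4 \left(1 + 25\right)\right) = - 30 \left(-64 - 104\right) = \left(-30\right) \left(-168\right) = 5040$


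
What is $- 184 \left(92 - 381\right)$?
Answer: $53176$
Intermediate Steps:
$- 184 \left(92 - 381\right) = \left(-184\right) \left(-289\right) = 53176$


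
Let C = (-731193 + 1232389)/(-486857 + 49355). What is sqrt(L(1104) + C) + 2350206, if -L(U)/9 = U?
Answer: 2350206 + I*sqrt(475512290573034)/218751 ≈ 2.3502e+6 + 99.685*I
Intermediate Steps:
L(U) = -9*U
C = -250598/218751 (C = 501196/(-437502) = 501196*(-1/437502) = -250598/218751 ≈ -1.1456)
sqrt(L(1104) + C) + 2350206 = sqrt(-9*1104 - 250598/218751) + 2350206 = sqrt(-9936 - 250598/218751) + 2350206 = sqrt(-2173760534/218751) + 2350206 = I*sqrt(475512290573034)/218751 + 2350206 = 2350206 + I*sqrt(475512290573034)/218751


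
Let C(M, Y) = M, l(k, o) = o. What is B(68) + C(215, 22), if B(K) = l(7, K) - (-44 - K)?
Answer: 395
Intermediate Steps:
B(K) = 44 + 2*K (B(K) = K - (-44 - K) = K + (44 + K) = 44 + 2*K)
B(68) + C(215, 22) = (44 + 2*68) + 215 = (44 + 136) + 215 = 180 + 215 = 395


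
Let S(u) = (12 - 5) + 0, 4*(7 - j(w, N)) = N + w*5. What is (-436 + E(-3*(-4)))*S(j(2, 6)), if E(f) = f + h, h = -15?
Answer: -3073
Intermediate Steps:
j(w, N) = 7 - 5*w/4 - N/4 (j(w, N) = 7 - (N + w*5)/4 = 7 - (N + 5*w)/4 = 7 + (-5*w/4 - N/4) = 7 - 5*w/4 - N/4)
S(u) = 7 (S(u) = 7 + 0 = 7)
E(f) = -15 + f (E(f) = f - 15 = -15 + f)
(-436 + E(-3*(-4)))*S(j(2, 6)) = (-436 + (-15 - 3*(-4)))*7 = (-436 + (-15 + 12))*7 = (-436 - 3)*7 = -439*7 = -3073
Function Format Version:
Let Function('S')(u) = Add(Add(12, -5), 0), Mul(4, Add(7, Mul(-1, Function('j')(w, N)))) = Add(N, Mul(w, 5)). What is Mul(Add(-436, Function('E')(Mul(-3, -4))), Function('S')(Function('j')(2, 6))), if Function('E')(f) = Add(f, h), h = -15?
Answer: -3073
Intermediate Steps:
Function('j')(w, N) = Add(7, Mul(Rational(-5, 4), w), Mul(Rational(-1, 4), N)) (Function('j')(w, N) = Add(7, Mul(Rational(-1, 4), Add(N, Mul(w, 5)))) = Add(7, Mul(Rational(-1, 4), Add(N, Mul(5, w)))) = Add(7, Add(Mul(Rational(-5, 4), w), Mul(Rational(-1, 4), N))) = Add(7, Mul(Rational(-5, 4), w), Mul(Rational(-1, 4), N)))
Function('S')(u) = 7 (Function('S')(u) = Add(7, 0) = 7)
Function('E')(f) = Add(-15, f) (Function('E')(f) = Add(f, -15) = Add(-15, f))
Mul(Add(-436, Function('E')(Mul(-3, -4))), Function('S')(Function('j')(2, 6))) = Mul(Add(-436, Add(-15, Mul(-3, -4))), 7) = Mul(Add(-436, Add(-15, 12)), 7) = Mul(Add(-436, -3), 7) = Mul(-439, 7) = -3073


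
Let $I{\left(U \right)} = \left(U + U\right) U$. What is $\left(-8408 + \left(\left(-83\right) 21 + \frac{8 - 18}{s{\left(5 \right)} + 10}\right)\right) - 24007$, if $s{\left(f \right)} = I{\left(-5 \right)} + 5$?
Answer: $- \frac{444056}{13} \approx -34158.0$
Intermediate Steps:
$I{\left(U \right)} = 2 U^{2}$ ($I{\left(U \right)} = 2 U U = 2 U^{2}$)
$s{\left(f \right)} = 55$ ($s{\left(f \right)} = 2 \left(-5\right)^{2} + 5 = 2 \cdot 25 + 5 = 50 + 5 = 55$)
$\left(-8408 + \left(\left(-83\right) 21 + \frac{8 - 18}{s{\left(5 \right)} + 10}\right)\right) - 24007 = \left(-8408 - \left(1743 - \frac{8 - 18}{55 + 10}\right)\right) - 24007 = \left(-8408 - \left(1743 + \frac{10}{65}\right)\right) - 24007 = \left(-8408 - \frac{22661}{13}\right) - 24007 = - \frac{131965}{13} - 24007 = - \frac{444056}{13}$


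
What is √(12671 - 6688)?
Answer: √5983 ≈ 77.350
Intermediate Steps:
√(12671 - 6688) = √5983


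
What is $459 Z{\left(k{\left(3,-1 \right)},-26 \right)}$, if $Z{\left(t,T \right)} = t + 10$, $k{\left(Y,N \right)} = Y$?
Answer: $5967$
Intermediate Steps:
$Z{\left(t,T \right)} = 10 + t$
$459 Z{\left(k{\left(3,-1 \right)},-26 \right)} = 459 \left(10 + 3\right) = 459 \cdot 13 = 5967$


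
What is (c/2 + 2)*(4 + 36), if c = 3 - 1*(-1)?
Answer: 160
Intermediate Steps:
c = 4 (c = 3 + 1 = 4)
(c/2 + 2)*(4 + 36) = (4/2 + 2)*(4 + 36) = (4*(1/2) + 2)*40 = (2 + 2)*40 = 4*40 = 160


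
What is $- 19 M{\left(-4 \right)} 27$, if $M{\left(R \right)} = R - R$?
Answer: $0$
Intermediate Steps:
$M{\left(R \right)} = 0$
$- 19 M{\left(-4 \right)} 27 = \left(-19\right) 0 \cdot 27 = 0 \cdot 27 = 0$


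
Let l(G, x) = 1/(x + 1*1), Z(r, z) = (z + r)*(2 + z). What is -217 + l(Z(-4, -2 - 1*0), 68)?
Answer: -14972/69 ≈ -216.99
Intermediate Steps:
Z(r, z) = (2 + z)*(r + z) (Z(r, z) = (r + z)*(2 + z) = (2 + z)*(r + z))
l(G, x) = 1/(1 + x) (l(G, x) = 1/(x + 1) = 1/(1 + x))
-217 + l(Z(-4, -2 - 1*0), 68) = -217 + 1/(1 + 68) = -217 + 1/69 = -14972/69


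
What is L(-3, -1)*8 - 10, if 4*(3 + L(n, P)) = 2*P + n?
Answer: -44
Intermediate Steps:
L(n, P) = -3 + P/2 + n/4 (L(n, P) = -3 + (2*P + n)/4 = -3 + (n + 2*P)/4 = -3 + (P/2 + n/4) = -3 + P/2 + n/4)
L(-3, -1)*8 - 10 = (-3 + (1/2)*(-1) + (1/4)*(-3))*8 - 10 = (-3 - 1/2 - 3/4)*8 - 10 = -17/4*8 - 10 = -34 - 10 = -44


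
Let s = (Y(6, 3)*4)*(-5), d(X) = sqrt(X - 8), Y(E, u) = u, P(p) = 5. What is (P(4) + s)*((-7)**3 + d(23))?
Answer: 18865 - 55*sqrt(15) ≈ 18652.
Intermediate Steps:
d(X) = sqrt(-8 + X)
s = -60 (s = (3*4)*(-5) = 12*(-5) = -60)
(P(4) + s)*((-7)**3 + d(23)) = (5 - 60)*((-7)**3 + sqrt(-8 + 23)) = -55*(-343 + sqrt(15)) = 18865 - 55*sqrt(15)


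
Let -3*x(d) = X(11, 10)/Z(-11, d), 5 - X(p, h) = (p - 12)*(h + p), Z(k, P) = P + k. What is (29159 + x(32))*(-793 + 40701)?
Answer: 73310636828/63 ≈ 1.1637e+9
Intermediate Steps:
X(p, h) = 5 - (-12 + p)*(h + p) (X(p, h) = 5 - (p - 12)*(h + p) = 5 - (-12 + p)*(h + p))
x(d) = -26/(3*(-11 + d)) (x(d) = -(5 - 1*11² + 12*10 + 12*11 - 1*10*11)/(3*(d - 11)) = -(5 - 1*121 + 120 + 132 - 110)/(3*(-11 + d)) = -(5 - 121 + 120 + 132 - 110)/(3*(-11 + d)) = -26/(3*(-11 + d)))
(29159 + x(32))*(-793 + 40701) = (29159 - 26/(-33 + 3*32))*(-793 + 40701) = (29159 - 26/(-33 + 96))*39908 = (29159 - 26/63)*39908 = (1836991/63)*39908 = 73310636828/63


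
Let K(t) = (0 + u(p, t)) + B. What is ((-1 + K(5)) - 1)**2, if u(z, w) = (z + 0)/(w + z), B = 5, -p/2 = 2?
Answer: 1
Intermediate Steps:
p = -4 (p = -2*2 = -4)
u(z, w) = z/(w + z)
K(t) = 5 - 4/(-4 + t) (K(t) = (0 - 4/(t - 4)) + 5 = (0 - 4/(-4 + t)) + 5 = -4/(-4 + t) + 5 = 5 - 4/(-4 + t))
((-1 + K(5)) - 1)**2 = ((-1 + (-24 + 5*5)/(-4 + 5)) - 1)**2 = ((-1 + (-24 + 25)/1) - 1)**2 = ((-1 + 1*1) - 1)**2 = ((-1 + 1) - 1)**2 = (0 - 1)**2 = (-1)**2 = 1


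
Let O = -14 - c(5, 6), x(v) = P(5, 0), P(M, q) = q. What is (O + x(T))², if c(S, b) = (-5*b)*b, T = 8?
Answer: 27556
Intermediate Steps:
x(v) = 0
c(S, b) = -5*b²
O = 166 (O = -14 - (-5)*6² = -14 - (-5)*36 = -14 - 1*(-180) = -14 + 180 = 166)
(O + x(T))² = (166 + 0)² = 166² = 27556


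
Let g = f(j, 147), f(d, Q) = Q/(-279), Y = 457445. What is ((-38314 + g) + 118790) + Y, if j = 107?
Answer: 50026604/93 ≈ 5.3792e+5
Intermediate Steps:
f(d, Q) = -Q/279 (f(d, Q) = Q*(-1/279) = -Q/279)
g = -49/93 (g = -1/279*147 = -49/93 ≈ -0.52688)
((-38314 + g) + 118790) + Y = ((-38314 - 49/93) + 118790) + 457445 = (-3563251/93 + 118790) + 457445 = 7484219/93 + 457445 = 50026604/93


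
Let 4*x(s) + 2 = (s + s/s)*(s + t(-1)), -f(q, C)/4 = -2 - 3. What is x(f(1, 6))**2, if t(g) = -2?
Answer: 8836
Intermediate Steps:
f(q, C) = 20 (f(q, C) = -4*(-2 - 3) = -4*(-5) = 20)
x(s) = -1/2 + (1 + s)*(-2 + s)/4 (x(s) = -1/2 + ((s + s/s)*(s - 2))/4 = -1/2 + ((s + 1)*(-2 + s))/4 = -1/2 + ((1 + s)*(-2 + s))/4 = -1/2 + (1 + s)*(-2 + s)/4)
x(f(1, 6))**2 = (-1 - 1/4*20 + (1/4)*20**2)**2 = (-1 - 5 + (1/4)*400)**2 = (-1 - 5 + 100)**2 = 94**2 = 8836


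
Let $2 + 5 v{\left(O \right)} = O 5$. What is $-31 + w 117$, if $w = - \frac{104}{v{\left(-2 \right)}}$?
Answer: $5039$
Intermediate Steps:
$v{\left(O \right)} = - \frac{2}{5} + O$ ($v{\left(O \right)} = - \frac{2}{5} + \frac{O 5}{5} = - \frac{2}{5} + \frac{5 O}{5} = - \frac{2}{5} + O$)
$w = \frac{130}{3}$ ($w = - \frac{104}{- \frac{2}{5} - 2} = - \frac{104}{- \frac{12}{5}} = \left(-104\right) \left(- \frac{5}{12}\right) = \frac{130}{3} \approx 43.333$)
$-31 + w 117 = -31 + \frac{130}{3} \cdot 117 = -31 + 5070 = 5039$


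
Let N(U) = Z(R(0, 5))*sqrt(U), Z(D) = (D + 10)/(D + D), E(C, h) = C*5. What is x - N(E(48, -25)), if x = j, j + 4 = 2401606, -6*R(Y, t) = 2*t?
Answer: 2401602 + 10*sqrt(15) ≈ 2.4016e+6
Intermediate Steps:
R(Y, t) = -t/3
j = 2401602 (j = -4 + 2401606 = 2401602)
E(C, h) = 5*C
Z(D) = (10 + D)/(2*D) (Z(D) = (10 + D)/((2*D)) = (10 + D)*(1/(2*D)) = (10 + D)/(2*D))
x = 2401602
N(U) = -5*sqrt(U)/2 (N(U) = ((10 - 1/3*5)/(2*((-1/3*5))))*sqrt(U) = ((10 - 5/3)/(2*(-5/3)))*sqrt(U) = ((1/2)*(-3/5)*(25/3))*sqrt(U) = -5*sqrt(U)/2)
x - N(E(48, -25)) = 2401602 - (-5)*sqrt(5*48)/2 = 2401602 - (-5)*sqrt(240)/2 = 2401602 - (-5)*4*sqrt(15)/2 = 2401602 - (-10)*sqrt(15) = 2401602 + 10*sqrt(15)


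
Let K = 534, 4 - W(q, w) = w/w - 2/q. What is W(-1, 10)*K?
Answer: 534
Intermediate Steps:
W(q, w) = 3 + 2/q (W(q, w) = 4 - (w/w - 2/q) = 4 - (1 - 2/q) = 4 + (-1 + 2/q) = 3 + 2/q)
W(-1, 10)*K = (3 + 2/(-1))*534 = (3 + 2*(-1))*534 = (3 - 2)*534 = 1*534 = 534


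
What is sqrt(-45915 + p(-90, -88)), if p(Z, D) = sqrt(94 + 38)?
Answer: sqrt(-45915 + 2*sqrt(33)) ≈ 214.25*I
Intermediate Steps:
p(Z, D) = 2*sqrt(33) (p(Z, D) = sqrt(132) = 2*sqrt(33))
sqrt(-45915 + p(-90, -88)) = sqrt(-45915 + 2*sqrt(33))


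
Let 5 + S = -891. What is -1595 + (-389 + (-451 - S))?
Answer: -1539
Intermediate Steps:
S = -896 (S = -5 - 891 = -896)
-1595 + (-389 + (-451 - S)) = -1595 + (-389 + (-451 - 1*(-896))) = -1595 + (-389 + (-451 + 896)) = -1595 + (-389 + 445) = -1595 + 56 = -1539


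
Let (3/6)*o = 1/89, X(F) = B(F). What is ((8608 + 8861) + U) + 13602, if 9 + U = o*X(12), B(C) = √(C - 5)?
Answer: 31062 + 2*√7/89 ≈ 31062.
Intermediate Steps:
B(C) = √(-5 + C)
X(F) = √(-5 + F)
o = 2/89 ≈ 0.022472
U = -9 + 2*√7/89 (U = -9 + 2*√(-5 + 12)/89 = -9 + 2*√7/89 ≈ -8.9406)
((8608 + 8861) + U) + 13602 = ((8608 + 8861) + (-9 + 2*√7/89)) + 13602 = (17469 + (-9 + 2*√7/89)) + 13602 = (17460 + 2*√7/89) + 13602 = 31062 + 2*√7/89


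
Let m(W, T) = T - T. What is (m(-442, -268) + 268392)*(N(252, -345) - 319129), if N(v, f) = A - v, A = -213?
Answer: -85776472848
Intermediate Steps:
N(v, f) = -213 - v
m(W, T) = 0
(m(-442, -268) + 268392)*(N(252, -345) - 319129) = (0 + 268392)*((-213 - 1*252) - 319129) = 268392*((-213 - 252) - 319129) = 268392*(-465 - 319129) = 268392*(-319594) = -85776472848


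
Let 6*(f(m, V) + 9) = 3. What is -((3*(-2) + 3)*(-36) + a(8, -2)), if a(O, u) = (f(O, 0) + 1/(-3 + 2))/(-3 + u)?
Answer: -1099/10 ≈ -109.90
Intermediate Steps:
f(m, V) = -17/2 (f(m, V) = -9 + (1/6)*3 = -9 + 1/2 = -17/2)
a(O, u) = -19/(2*(-3 + u)) (a(O, u) = (-17/2 + 1/(-3 + 2))/(-3 + u) = (-17/2 + 1/(-1))/(-3 + u) = (-17/2 - 1)/(-3 + u) = -19/(2*(-3 + u)))
-((3*(-2) + 3)*(-36) + a(8, -2)) = -((3*(-2) + 3)*(-36) - 19/(-6 + 2*(-2))) = -((-6 + 3)*(-36) - 19/(-6 - 4)) = -(-3*(-36) - 19/(-10)) = -(108 - 19*(-1/10)) = -(108 + 19/10) = -1*1099/10 = -1099/10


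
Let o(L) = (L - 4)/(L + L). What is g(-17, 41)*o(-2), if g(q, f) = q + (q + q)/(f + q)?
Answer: -221/8 ≈ -27.625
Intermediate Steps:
o(L) = (-4 + L)/(2*L) (o(L) = (-4 + L)/((2*L)) = (-4 + L)*(1/(2*L)) = (-4 + L)/(2*L))
g(q, f) = q + 2*q/(f + q) (g(q, f) = q + (2*q)/(f + q) = q + 2*q/(f + q))
g(-17, 41)*o(-2) = (-17*(2 + 41 - 17)/(41 - 17))*((1/2)*(-4 - 2)/(-2)) = (-17*26/24)*((1/2)*(-1/2)*(-6)) = -17*1/24*26*(3/2) = -221/12*3/2 = -221/8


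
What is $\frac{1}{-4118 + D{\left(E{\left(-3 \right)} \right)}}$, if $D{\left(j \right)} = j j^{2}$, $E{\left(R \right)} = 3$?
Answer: $- \frac{1}{4091} \approx -0.00024444$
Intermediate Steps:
$D{\left(j \right)} = j^{3}$
$\frac{1}{-4118 + D{\left(E{\left(-3 \right)} \right)}} = \frac{1}{-4118 + 3^{3}} = \frac{1}{-4118 + 27} = \frac{1}{-4091} = - \frac{1}{4091}$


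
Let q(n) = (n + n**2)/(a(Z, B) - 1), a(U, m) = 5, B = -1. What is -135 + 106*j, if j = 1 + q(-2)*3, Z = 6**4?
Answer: 130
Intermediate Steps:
Z = 1296
q(n) = n/4 + n**2/4 (q(n) = (n + n**2)/(5 - 1) = (n + n**2)/4 = (n + n**2)*(1/4) = n/4 + n**2/4)
j = 5/2 (j = 1 + ((1/4)*(-2)*(1 - 2))*3 = 1 + ((1/4)*(-2)*(-1))*3 = 1 + (1/2)*3 = 1 + 3/2 = 5/2 ≈ 2.5000)
-135 + 106*j = -135 + 106*(5/2) = -135 + 265 = 130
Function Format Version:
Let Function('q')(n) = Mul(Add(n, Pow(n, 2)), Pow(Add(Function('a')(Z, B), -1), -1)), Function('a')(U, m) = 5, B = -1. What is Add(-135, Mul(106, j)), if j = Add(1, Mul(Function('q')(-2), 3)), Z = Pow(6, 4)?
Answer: 130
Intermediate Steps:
Z = 1296
Function('q')(n) = Add(Mul(Rational(1, 4), n), Mul(Rational(1, 4), Pow(n, 2))) (Function('q')(n) = Mul(Add(n, Pow(n, 2)), Pow(Add(5, -1), -1)) = Mul(Add(n, Pow(n, 2)), Pow(4, -1)) = Mul(Add(n, Pow(n, 2)), Rational(1, 4)) = Add(Mul(Rational(1, 4), n), Mul(Rational(1, 4), Pow(n, 2))))
j = Rational(5, 2) (j = Add(1, Mul(Mul(Rational(1, 4), -2, Add(1, -2)), 3)) = Add(1, Mul(Mul(Rational(1, 4), -2, -1), 3)) = Add(1, Mul(Rational(1, 2), 3)) = Add(1, Rational(3, 2)) = Rational(5, 2) ≈ 2.5000)
Add(-135, Mul(106, j)) = Add(-135, Mul(106, Rational(5, 2))) = Add(-135, 265) = 130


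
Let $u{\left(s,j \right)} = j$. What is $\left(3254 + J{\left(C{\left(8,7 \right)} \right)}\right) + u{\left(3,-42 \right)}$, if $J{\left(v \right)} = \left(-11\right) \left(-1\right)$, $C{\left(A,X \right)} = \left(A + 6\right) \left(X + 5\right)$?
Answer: $3223$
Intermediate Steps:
$C{\left(A,X \right)} = \left(5 + X\right) \left(6 + A\right)$ ($C{\left(A,X \right)} = \left(6 + A\right) \left(5 + X\right) = \left(5 + X\right) \left(6 + A\right)$)
$J{\left(v \right)} = 11$
$\left(3254 + J{\left(C{\left(8,7 \right)} \right)}\right) + u{\left(3,-42 \right)} = \left(3254 + 11\right) - 42 = 3265 - 42 = 3223$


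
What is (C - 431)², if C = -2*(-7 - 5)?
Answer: 165649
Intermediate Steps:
C = 24 (C = -2*(-12) = 24)
(C - 431)² = (24 - 431)² = (-407)² = 165649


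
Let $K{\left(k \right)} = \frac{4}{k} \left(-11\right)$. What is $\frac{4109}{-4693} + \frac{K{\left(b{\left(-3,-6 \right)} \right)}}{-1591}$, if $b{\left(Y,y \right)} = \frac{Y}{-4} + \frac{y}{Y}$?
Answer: $- \frac{6462331}{7466563} \approx -0.8655$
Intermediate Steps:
$b{\left(Y,y \right)} = - \frac{Y}{4} + \frac{y}{Y}$ ($b{\left(Y,y \right)} = Y \left(- \frac{1}{4}\right) + \frac{y}{Y} = - \frac{Y}{4} + \frac{y}{Y}$)
$K{\left(k \right)} = - \frac{44}{k}$
$\frac{4109}{-4693} + \frac{K{\left(b{\left(-3,-6 \right)} \right)}}{-1591} = \frac{4109}{-4693} + \frac{\left(-44\right) \frac{1}{\left(- \frac{1}{4}\right) \left(-3\right) - \frac{6}{-3}}}{-1591} = 4109 \left(- \frac{1}{4693}\right) + - \frac{44}{\frac{3}{4} - -2} \left(- \frac{1}{1591}\right) = - \frac{4109}{4693} + - \frac{44}{\frac{3}{4} + 2} \left(- \frac{1}{1591}\right) = - \frac{4109}{4693} + - \frac{44}{\frac{11}{4}} \left(- \frac{1}{1591}\right) = - \frac{4109}{4693} + \left(-44\right) \frac{4}{11} \left(- \frac{1}{1591}\right) = - \frac{4109}{4693} - - \frac{16}{1591} = - \frac{4109}{4693} + \frac{16}{1591} = - \frac{6462331}{7466563}$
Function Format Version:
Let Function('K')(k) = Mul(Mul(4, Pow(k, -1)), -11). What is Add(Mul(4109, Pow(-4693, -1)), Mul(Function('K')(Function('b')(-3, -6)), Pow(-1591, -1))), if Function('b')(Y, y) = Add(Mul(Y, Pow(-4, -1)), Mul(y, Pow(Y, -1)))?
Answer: Rational(-6462331, 7466563) ≈ -0.86550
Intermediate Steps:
Function('b')(Y, y) = Add(Mul(Rational(-1, 4), Y), Mul(y, Pow(Y, -1))) (Function('b')(Y, y) = Add(Mul(Y, Rational(-1, 4)), Mul(y, Pow(Y, -1))) = Add(Mul(Rational(-1, 4), Y), Mul(y, Pow(Y, -1))))
Function('K')(k) = Mul(-44, Pow(k, -1))
Add(Mul(4109, Pow(-4693, -1)), Mul(Function('K')(Function('b')(-3, -6)), Pow(-1591, -1))) = Add(Mul(4109, Pow(-4693, -1)), Mul(Mul(-44, Pow(Add(Mul(Rational(-1, 4), -3), Mul(-6, Pow(-3, -1))), -1)), Pow(-1591, -1))) = Add(Mul(4109, Rational(-1, 4693)), Mul(Mul(-44, Pow(Add(Rational(3, 4), Mul(-6, Rational(-1, 3))), -1)), Rational(-1, 1591))) = Add(Rational(-4109, 4693), Mul(Mul(-44, Pow(Add(Rational(3, 4), 2), -1)), Rational(-1, 1591))) = Add(Rational(-4109, 4693), Mul(Mul(-44, Pow(Rational(11, 4), -1)), Rational(-1, 1591))) = Add(Rational(-4109, 4693), Mul(Mul(-44, Rational(4, 11)), Rational(-1, 1591))) = Add(Rational(-4109, 4693), Mul(-16, Rational(-1, 1591))) = Add(Rational(-4109, 4693), Rational(16, 1591)) = Rational(-6462331, 7466563)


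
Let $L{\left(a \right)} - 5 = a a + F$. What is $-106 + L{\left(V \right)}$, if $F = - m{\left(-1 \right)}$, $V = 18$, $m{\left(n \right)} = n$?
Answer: $224$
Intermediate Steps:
$F = 1$ ($F = \left(-1\right) \left(-1\right) = 1$)
$L{\left(a \right)} = 6 + a^{2}$ ($L{\left(a \right)} = 5 + \left(a a + 1\right) = 5 + \left(a^{2} + 1\right) = 5 + \left(1 + a^{2}\right) = 6 + a^{2}$)
$-106 + L{\left(V \right)} = -106 + \left(6 + 18^{2}\right) = -106 + \left(6 + 324\right) = -106 + 330 = 224$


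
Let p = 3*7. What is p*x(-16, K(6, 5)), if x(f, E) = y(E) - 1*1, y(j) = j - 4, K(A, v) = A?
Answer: 21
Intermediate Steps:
y(j) = -4 + j
p = 21
x(f, E) = -5 + E (x(f, E) = (-4 + E) - 1*1 = (-4 + E) - 1 = -5 + E)
p*x(-16, K(6, 5)) = 21*(-5 + 6) = 21*1 = 21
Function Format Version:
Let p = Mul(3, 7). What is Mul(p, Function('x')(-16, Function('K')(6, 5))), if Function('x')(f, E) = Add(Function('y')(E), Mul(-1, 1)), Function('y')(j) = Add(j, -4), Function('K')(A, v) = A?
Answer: 21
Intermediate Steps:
Function('y')(j) = Add(-4, j)
p = 21
Function('x')(f, E) = Add(-5, E) (Function('x')(f, E) = Add(Add(-4, E), Mul(-1, 1)) = Add(Add(-4, E), -1) = Add(-5, E))
Mul(p, Function('x')(-16, Function('K')(6, 5))) = Mul(21, Add(-5, 6)) = Mul(21, 1) = 21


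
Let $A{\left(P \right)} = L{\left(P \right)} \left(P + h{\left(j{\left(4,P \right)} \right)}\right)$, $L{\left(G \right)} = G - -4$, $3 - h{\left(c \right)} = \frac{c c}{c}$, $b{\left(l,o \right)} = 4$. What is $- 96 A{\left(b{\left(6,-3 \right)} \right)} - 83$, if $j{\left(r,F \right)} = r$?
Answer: $-2387$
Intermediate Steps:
$h{\left(c \right)} = 3 - c$ ($h{\left(c \right)} = 3 - \frac{c c}{c} = 3 - \frac{c^{2}}{c} = 3 - c$)
$L{\left(G \right)} = 4 + G$ ($L{\left(G \right)} = G + 4 = 4 + G$)
$A{\left(P \right)} = \left(-1 + P\right) \left(4 + P\right)$ ($A{\left(P \right)} = \left(4 + P\right) \left(P + \left(3 - 4\right)\right) = \left(4 + P\right) \left(P - 1\right) = \left(4 + P\right) \left(-1 + P\right) = \left(-1 + P\right) \left(4 + P\right)$)
$- 96 A{\left(b{\left(6,-3 \right)} \right)} - 83 = - 96 \left(-1 + 4\right) \left(4 + 4\right) - 83 = - 96 \cdot 3 \cdot 8 - 83 = \left(-96\right) 24 - 83 = -2304 - 83 = -2387$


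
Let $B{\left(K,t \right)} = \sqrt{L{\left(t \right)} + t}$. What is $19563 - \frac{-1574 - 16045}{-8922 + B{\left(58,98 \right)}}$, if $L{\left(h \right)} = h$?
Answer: $\frac{174249585}{8908} \approx 19561.0$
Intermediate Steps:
$B{\left(K,t \right)} = \sqrt{2} \sqrt{t}$ ($B{\left(K,t \right)} = \sqrt{t + t} = \sqrt{2 t} = \sqrt{2} \sqrt{t}$)
$19563 - \frac{-1574 - 16045}{-8922 + B{\left(58,98 \right)}} = 19563 - \frac{-1574 - 16045}{-8922 + \sqrt{2} \sqrt{98}} = 19563 - - \frac{17619}{-8922 + \sqrt{2} \cdot 7 \sqrt{2}} = 19563 - - \frac{17619}{-8922 + 14} = 19563 - - \frac{17619}{-8908} = 19563 - \left(-17619\right) \left(- \frac{1}{8908}\right) = 19563 - \frac{17619}{8908} = \frac{174249585}{8908}$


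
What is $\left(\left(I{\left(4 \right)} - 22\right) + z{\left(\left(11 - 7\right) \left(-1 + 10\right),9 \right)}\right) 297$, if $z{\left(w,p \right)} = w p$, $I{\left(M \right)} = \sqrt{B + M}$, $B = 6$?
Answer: $89694 + 297 \sqrt{10} \approx 90633.0$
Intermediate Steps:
$I{\left(M \right)} = \sqrt{6 + M}$
$z{\left(w,p \right)} = p w$
$\left(\left(I{\left(4 \right)} - 22\right) + z{\left(\left(11 - 7\right) \left(-1 + 10\right),9 \right)}\right) 297 = \left(\left(\sqrt{6 + 4} - 22\right) + 9 \left(11 - 7\right) \left(-1 + 10\right)\right) 297 = \left(\left(\sqrt{10} - 22\right) + 9 \cdot 4 \cdot 9\right) 297 = \left(\left(-22 + \sqrt{10}\right) + 9 \cdot 36\right) 297 = \left(\left(-22 + \sqrt{10}\right) + 324\right) 297 = \left(302 + \sqrt{10}\right) 297 = 89694 + 297 \sqrt{10}$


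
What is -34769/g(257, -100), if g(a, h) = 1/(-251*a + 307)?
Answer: 2232169800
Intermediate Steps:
g(a, h) = 1/(307 - 251*a)
-34769/g(257, -100) = -34769/((-1/(-307 + 251*257))) = -34769/((-1/(-307 + 64507))) = -34769/((-1/64200)) = -34769/((-1*1/64200)) = -34769/(-1/64200) = -34769*(-64200) = 2232169800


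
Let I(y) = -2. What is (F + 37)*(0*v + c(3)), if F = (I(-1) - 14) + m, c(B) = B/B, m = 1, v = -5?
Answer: 22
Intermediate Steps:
c(B) = 1
F = -15 (F = (-2 - 14) + 1 = -16 + 1 = -15)
(F + 37)*(0*v + c(3)) = (-15 + 37)*(0*(-5) + 1) = 22*(0 + 1) = 22*1 = 22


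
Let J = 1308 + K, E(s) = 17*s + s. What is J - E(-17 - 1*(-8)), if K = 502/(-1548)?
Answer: 1137529/774 ≈ 1469.7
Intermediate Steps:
K = -251/774 (K = 502*(-1/1548) = -251/774 ≈ -0.32429)
E(s) = 18*s
J = 1012141/774 (J = 1308 - 251/774 = 1012141/774 ≈ 1307.7)
J - E(-17 - 1*(-8)) = 1012141/774 - 18*(-17 - 1*(-8)) = 1012141/774 - 18*(-17 + 8) = 1012141/774 - 18*(-9) = 1012141/774 - 1*(-162) = 1012141/774 + 162 = 1137529/774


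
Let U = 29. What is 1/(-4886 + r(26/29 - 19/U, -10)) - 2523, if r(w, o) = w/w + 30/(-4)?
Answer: -24687557/9785 ≈ -2523.0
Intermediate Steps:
r(w, o) = -13/2 (r(w, o) = 1 + 30*(-¼) = 1 - 15/2 = -13/2)
1/(-4886 + r(26/29 - 19/U, -10)) - 2523 = 1/(-4886 - 13/2) - 2523 = 1/(-9785/2) - 2523 = -2/9785 - 2523 = -24687557/9785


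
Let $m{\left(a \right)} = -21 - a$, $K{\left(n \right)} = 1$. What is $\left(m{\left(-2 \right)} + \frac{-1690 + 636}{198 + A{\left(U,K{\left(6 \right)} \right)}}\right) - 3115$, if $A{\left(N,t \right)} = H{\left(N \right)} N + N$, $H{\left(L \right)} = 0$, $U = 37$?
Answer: $- \frac{737544}{235} \approx -3138.5$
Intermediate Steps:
$A{\left(N,t \right)} = N$ ($A{\left(N,t \right)} = 0 N + N = 0 + N = N$)
$\left(m{\left(-2 \right)} + \frac{-1690 + 636}{198 + A{\left(U,K{\left(6 \right)} \right)}}\right) - 3115 = \left(\left(-21 - -2\right) + \frac{-1690 + 636}{198 + 37}\right) - 3115 = \left(\left(-21 + 2\right) - \frac{1054}{235}\right) - 3115 = \left(-19 - \frac{1054}{235}\right) - 3115 = - \frac{5519}{235} - 3115 = - \frac{737544}{235}$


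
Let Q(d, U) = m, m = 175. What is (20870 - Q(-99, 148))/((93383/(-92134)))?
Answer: -1906713130/93383 ≈ -20418.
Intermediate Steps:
Q(d, U) = 175
(20870 - Q(-99, 148))/((93383/(-92134))) = (20870 - 1*175)/((93383/(-92134))) = (20870 - 175)/((93383*(-1/92134))) = 20695/(-93383/92134) = 20695*(-92134/93383) = -1906713130/93383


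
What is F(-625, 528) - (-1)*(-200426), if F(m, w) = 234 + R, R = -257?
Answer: -200449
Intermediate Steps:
F(m, w) = -23 (F(m, w) = 234 - 257 = -23)
F(-625, 528) - (-1)*(-200426) = -23 - (-1)*(-200426) = -23 - 1*200426 = -23 - 200426 = -200449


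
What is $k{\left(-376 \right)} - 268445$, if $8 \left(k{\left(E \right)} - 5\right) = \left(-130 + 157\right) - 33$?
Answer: $- \frac{1073763}{4} \approx -2.6844 \cdot 10^{5}$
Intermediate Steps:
$k{\left(E \right)} = \frac{17}{4}$ ($k{\left(E \right)} = 5 + \frac{\left(-130 + 157\right) - 33}{8} = 5 + \frac{27 - 33}{8} = 5 + \frac{1}{8} \left(-6\right) = 5 - \frac{3}{4} = \frac{17}{4}$)
$k{\left(-376 \right)} - 268445 = \frac{17}{4} - 268445 = - \frac{1073763}{4}$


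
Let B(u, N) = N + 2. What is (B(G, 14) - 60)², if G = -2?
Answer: 1936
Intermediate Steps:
B(u, N) = 2 + N
(B(G, 14) - 60)² = ((2 + 14) - 60)² = (16 - 60)² = (-44)² = 1936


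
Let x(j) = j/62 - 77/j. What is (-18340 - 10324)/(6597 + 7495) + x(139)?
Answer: -10507507/30361214 ≈ -0.34608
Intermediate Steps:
x(j) = -77/j + j/62 (x(j) = j*(1/62) - 77/j = j/62 - 77/j = -77/j + j/62)
(-18340 - 10324)/(6597 + 7495) + x(139) = (-18340 - 10324)/(6597 + 7495) + (-77/139 + (1/62)*139) = -28664/14092 + (-77*1/139 + 139/62) = -28664*1/14092 + (-77/139 + 139/62) = -7166/3523 + 14547/8618 = -10507507/30361214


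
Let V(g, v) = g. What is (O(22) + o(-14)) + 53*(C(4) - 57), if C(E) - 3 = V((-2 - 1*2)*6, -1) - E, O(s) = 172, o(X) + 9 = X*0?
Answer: -4183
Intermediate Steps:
o(X) = -9 (o(X) = -9 + X*0 = -9 + 0 = -9)
C(E) = -21 - E (C(E) = 3 + ((-2 - 1*2)*6 - E) = 3 + ((-2 - 2)*6 - E) = 3 + (-4*6 - E) = 3 + (-24 - E) = -21 - E)
(O(22) + o(-14)) + 53*(C(4) - 57) = (172 - 9) + 53*((-21 - 1*4) - 57) = 163 + 53*((-21 - 4) - 57) = 163 + 53*(-25 - 57) = 163 + 53*(-82) = 163 - 4346 = -4183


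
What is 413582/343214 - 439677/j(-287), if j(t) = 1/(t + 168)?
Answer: 8978746668532/171607 ≈ 5.2322e+7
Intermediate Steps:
j(t) = 1/(168 + t)
413582/343214 - 439677/j(-287) = 413582/343214 - 439677/(1/(168 - 287)) = 413582*(1/343214) - 439677/(1/(-119)) = 206791/171607 - 439677/(-1/119) = 206791/171607 - 439677*(-119) = 206791/171607 + 52321563 = 8978746668532/171607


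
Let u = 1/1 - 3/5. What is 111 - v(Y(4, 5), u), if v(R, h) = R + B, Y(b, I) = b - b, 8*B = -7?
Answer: 895/8 ≈ 111.88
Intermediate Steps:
B = -7/8 (B = (1/8)*(-7) = -7/8 ≈ -0.87500)
Y(b, I) = 0
u = 2/5 (u = 1*1 - 3*1/5 = 1 - 3/5 = 2/5 ≈ 0.40000)
v(R, h) = -7/8 + R (v(R, h) = R - 7/8 = -7/8 + R)
111 - v(Y(4, 5), u) = 111 - (-7/8 + 0) = 111 - 1*(-7/8) = 111 + 7/8 = 895/8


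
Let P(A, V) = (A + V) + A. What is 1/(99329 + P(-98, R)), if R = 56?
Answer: 1/99189 ≈ 1.0082e-5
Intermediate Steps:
P(A, V) = V + 2*A
1/(99329 + P(-98, R)) = 1/(99329 + (56 + 2*(-98))) = 1/(99329 + (56 - 196)) = 1/(99329 - 140) = 1/99189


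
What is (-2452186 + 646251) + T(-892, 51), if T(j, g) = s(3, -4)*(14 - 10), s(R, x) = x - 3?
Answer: -1805963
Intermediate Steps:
s(R, x) = -3 + x
T(j, g) = -28 (T(j, g) = (-3 - 4)*(14 - 10) = -7*4 = -28)
(-2452186 + 646251) + T(-892, 51) = (-2452186 + 646251) - 28 = -1805935 - 28 = -1805963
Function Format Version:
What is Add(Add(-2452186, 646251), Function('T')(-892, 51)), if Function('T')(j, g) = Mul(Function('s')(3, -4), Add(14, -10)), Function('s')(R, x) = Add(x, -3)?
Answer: -1805963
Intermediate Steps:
Function('s')(R, x) = Add(-3, x)
Function('T')(j, g) = -28 (Function('T')(j, g) = Mul(Add(-3, -4), Add(14, -10)) = Mul(-7, 4) = -28)
Add(Add(-2452186, 646251), Function('T')(-892, 51)) = Add(Add(-2452186, 646251), -28) = Add(-1805935, -28) = -1805963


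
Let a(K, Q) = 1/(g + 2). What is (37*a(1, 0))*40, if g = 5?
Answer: 1480/7 ≈ 211.43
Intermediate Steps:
a(K, Q) = 1/7 (a(K, Q) = 1/(5 + 2) = 1/7)
(37*a(1, 0))*40 = (37*(1/7))*40 = (37/7)*40 = 1480/7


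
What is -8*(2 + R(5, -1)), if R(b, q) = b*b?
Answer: -216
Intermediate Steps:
R(b, q) = b²
-8*(2 + R(5, -1)) = -8*(2 + 5²) = -8*(2 + 25) = -8*27 = -216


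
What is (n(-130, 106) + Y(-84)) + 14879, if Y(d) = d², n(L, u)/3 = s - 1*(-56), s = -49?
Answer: 21956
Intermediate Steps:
n(L, u) = 21 (n(L, u) = 3*(-49 - 1*(-56)) = 3*(-49 + 56) = 3*7 = 21)
(n(-130, 106) + Y(-84)) + 14879 = (21 + (-84)²) + 14879 = (21 + 7056) + 14879 = 7077 + 14879 = 21956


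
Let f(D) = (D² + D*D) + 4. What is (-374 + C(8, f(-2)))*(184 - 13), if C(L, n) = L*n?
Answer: -47538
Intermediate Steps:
f(D) = 4 + 2*D² (f(D) = (D² + D²) + 4 = 2*D² + 4 = 4 + 2*D²)
(-374 + C(8, f(-2)))*(184 - 13) = (-374 + 8*(4 + 2*(-2)²))*(184 - 13) = (-374 + 8*(4 + 2*4))*171 = (-374 + 8*(4 + 8))*171 = (-374 + 8*12)*171 = (-374 + 96)*171 = -278*171 = -47538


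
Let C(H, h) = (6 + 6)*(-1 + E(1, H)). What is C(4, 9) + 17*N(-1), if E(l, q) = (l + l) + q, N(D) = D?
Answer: 43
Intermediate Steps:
E(l, q) = q + 2*l (E(l, q) = 2*l + q = q + 2*l)
C(H, h) = 12 + 12*H (C(H, h) = (6 + 6)*(-1 + (H + 2*1)) = 12*(-1 + (H + 2)) = 12*(-1 + (2 + H)) = 12*(1 + H) = 12 + 12*H)
C(4, 9) + 17*N(-1) = (12 + 12*4) + 17*(-1) = (12 + 48) - 17 = 60 - 17 = 43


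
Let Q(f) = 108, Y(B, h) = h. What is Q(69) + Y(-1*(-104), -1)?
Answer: 107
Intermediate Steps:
Q(69) + Y(-1*(-104), -1) = 108 - 1 = 107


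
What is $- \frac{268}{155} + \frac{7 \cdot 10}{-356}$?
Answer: $- \frac{53129}{27590} \approx -1.9257$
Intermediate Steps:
$- \frac{268}{155} + \frac{7 \cdot 10}{-356} = \left(-268\right) \frac{1}{155} + 70 \left(- \frac{1}{356}\right) = - \frac{268}{155} - \frac{35}{178} = - \frac{53129}{27590}$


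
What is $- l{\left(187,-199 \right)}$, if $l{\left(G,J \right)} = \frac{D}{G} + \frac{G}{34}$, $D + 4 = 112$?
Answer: $- \frac{2273}{374} \approx -6.0775$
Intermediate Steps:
$D = 108$ ($D = -4 + 112 = 108$)
$l{\left(G,J \right)} = \frac{108}{G} + \frac{G}{34}$
$- l{\left(187,-199 \right)} = - (\frac{108}{187} + \frac{1}{34} \cdot 187) = - (108 \cdot \frac{1}{187} + \frac{11}{2}) = - (\frac{108}{187} + \frac{11}{2}) = \left(-1\right) \frac{2273}{374} = - \frac{2273}{374}$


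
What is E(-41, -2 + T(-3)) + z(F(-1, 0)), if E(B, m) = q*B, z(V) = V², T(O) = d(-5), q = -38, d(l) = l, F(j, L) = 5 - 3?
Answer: 1562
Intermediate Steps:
F(j, L) = 2
T(O) = -5
E(B, m) = -38*B
E(-41, -2 + T(-3)) + z(F(-1, 0)) = -38*(-41) + 2² = 1558 + 4 = 1562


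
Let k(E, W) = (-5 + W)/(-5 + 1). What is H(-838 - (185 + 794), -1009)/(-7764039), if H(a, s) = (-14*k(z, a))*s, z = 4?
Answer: -6434393/7764039 ≈ -0.82874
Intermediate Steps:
k(E, W) = 5/4 - W/4 (k(E, W) = (-5 + W)/(-4) = (-5 + W)*(-¼) = 5/4 - W/4)
H(a, s) = s*(-35/2 + 7*a/2) (H(a, s) = (-14*(5/4 - a/4))*s = (-35/2 + 7*a/2)*s = s*(-35/2 + 7*a/2))
H(-838 - (185 + 794), -1009)/(-7764039) = ((7/2)*(-1009)*(-5 + (-838 - (185 + 794))))/(-7764039) = ((7/2)*(-1009)*(-5 + (-838 - 1*979)))*(-1/7764039) = ((7/2)*(-1009)*(-5 + (-838 - 979)))*(-1/7764039) = ((7/2)*(-1009)*(-5 - 1817))*(-1/7764039) = ((7/2)*(-1009)*(-1822))*(-1/7764039) = 6434393*(-1/7764039) = -6434393/7764039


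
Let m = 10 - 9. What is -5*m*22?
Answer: -110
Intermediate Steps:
m = 1
-5*m*22 = -5*1*22 = -5*22 = -110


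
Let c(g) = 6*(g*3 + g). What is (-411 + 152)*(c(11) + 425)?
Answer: -178451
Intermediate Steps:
c(g) = 24*g (c(g) = 6*(3*g + g) = 6*(4*g) = 24*g)
(-411 + 152)*(c(11) + 425) = (-411 + 152)*(24*11 + 425) = -259*(264 + 425) = -259*689 = -178451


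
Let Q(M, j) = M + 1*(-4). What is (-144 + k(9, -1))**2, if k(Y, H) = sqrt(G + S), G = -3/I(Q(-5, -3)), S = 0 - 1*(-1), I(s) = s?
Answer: 62212/3 - 192*sqrt(3) ≈ 20405.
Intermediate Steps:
Q(M, j) = -4 + M (Q(M, j) = M - 4 = -4 + M)
S = 1 (S = 0 + 1 = 1)
G = 1/3 (G = -3/(-4 - 5) = -3/(-9) = -3*(-1/9) = 1/3 ≈ 0.33333)
k(Y, H) = 2*sqrt(3)/3 (k(Y, H) = sqrt(1/3 + 1) = sqrt(4/3) = 2*sqrt(3)/3)
(-144 + k(9, -1))**2 = (-144 + 2*sqrt(3)/3)**2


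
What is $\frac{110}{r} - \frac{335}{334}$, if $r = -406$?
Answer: $- \frac{86375}{67802} \approx -1.2739$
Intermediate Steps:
$\frac{110}{r} - \frac{335}{334} = \frac{110}{-406} - \frac{335}{334} = 110 \left(- \frac{1}{406}\right) - \frac{335}{334} = - \frac{55}{203} - \frac{335}{334} = - \frac{86375}{67802}$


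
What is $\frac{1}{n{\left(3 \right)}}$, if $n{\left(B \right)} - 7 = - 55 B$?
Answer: $- \frac{1}{158} \approx -0.0063291$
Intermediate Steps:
$n{\left(B \right)} = 7 - 55 B$
$\frac{1}{n{\left(3 \right)}} = \frac{1}{7 - 165} = \frac{1}{-158} = - \frac{1}{158}$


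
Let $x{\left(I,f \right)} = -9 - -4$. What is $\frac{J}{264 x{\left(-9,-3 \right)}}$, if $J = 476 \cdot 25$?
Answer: $- \frac{595}{66} \approx -9.0152$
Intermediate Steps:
$x{\left(I,f \right)} = -5$ ($x{\left(I,f \right)} = -9 + 4 = -5$)
$J = 11900$
$\frac{J}{264 x{\left(-9,-3 \right)}} = \frac{11900}{264 \left(-5\right)} = \frac{11900}{-1320} = 11900 \left(- \frac{1}{1320}\right) = - \frac{595}{66}$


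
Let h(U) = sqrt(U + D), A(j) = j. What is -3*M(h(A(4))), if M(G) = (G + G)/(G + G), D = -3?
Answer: -3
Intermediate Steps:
h(U) = sqrt(-3 + U) (h(U) = sqrt(U - 3) = sqrt(-3 + U))
M(G) = 1 (M(G) = (2*G)/((2*G)) = (2*G)*(1/(2*G)) = 1)
-3*M(h(A(4))) = -3*1 = -3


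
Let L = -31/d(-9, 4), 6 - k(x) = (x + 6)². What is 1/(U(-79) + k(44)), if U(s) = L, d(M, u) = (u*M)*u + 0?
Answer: -144/359105 ≈ -0.00040100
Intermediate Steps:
d(M, u) = M*u² (d(M, u) = (M*u)*u + 0 = M*u² + 0 = M*u²)
k(x) = 6 - (6 + x)² (k(x) = 6 - (x + 6)² = 6 - (6 + x)²)
L = 31/144 (L = -31/((-9*4²)) = -31/((-9*16)) = -31/(-144) = -31*(-1/144) = 31/144 ≈ 0.21528)
U(s) = 31/144
1/(U(-79) + k(44)) = 1/(31/144 + (6 - (6 + 44)²)) = 1/(31/144 + (6 - 1*50²)) = 1/(31/144 + (6 - 1*2500)) = 1/(31/144 + (6 - 2500)) = 1/(31/144 - 2494) = 1/(-359105/144) = -144/359105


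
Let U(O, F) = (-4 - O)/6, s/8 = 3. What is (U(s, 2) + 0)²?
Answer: 196/9 ≈ 21.778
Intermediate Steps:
s = 24 (s = 8*3 = 24)
U(O, F) = -⅔ - O/6 (U(O, F) = (-4 - O)*(⅙) = -⅔ - O/6)
(U(s, 2) + 0)² = ((-⅔ - ⅙*24) + 0)² = ((-⅔ - 4) + 0)² = (-14/3 + 0)² = (-14/3)² = 196/9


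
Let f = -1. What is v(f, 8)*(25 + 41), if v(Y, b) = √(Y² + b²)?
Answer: 66*√65 ≈ 532.11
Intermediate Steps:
v(f, 8)*(25 + 41) = √((-1)² + 8²)*(25 + 41) = √(1 + 64)*66 = √65*66 = 66*√65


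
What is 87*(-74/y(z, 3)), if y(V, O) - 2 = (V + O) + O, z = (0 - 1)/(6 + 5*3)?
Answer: -135198/167 ≈ -809.57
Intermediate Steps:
z = -1/21 (z = -1/(6 + 15) = -1/21 ≈ -0.047619)
y(V, O) = 2 + V + 2*O (y(V, O) = 2 + ((V + O) + O) = 2 + ((O + V) + O) = 2 + (V + 2*O) = 2 + V + 2*O)
87*(-74/y(z, 3)) = 87*(-74/(2 - 1/21 + 2*3)) = 87*(-74/(2 - 1/21 + 6)) = 87*(-74/167/21) = 87*(-74*21/167) = 87*(-1554/167) = -135198/167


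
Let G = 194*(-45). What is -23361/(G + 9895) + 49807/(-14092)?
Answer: -387228367/16417180 ≈ -23.587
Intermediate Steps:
G = -8730
-23361/(G + 9895) + 49807/(-14092) = -23361/(-8730 + 9895) + 49807/(-14092) = -23361/1165 + 49807*(-1/14092) = -23361*1/1165 - 49807/14092 = -23361/1165 - 49807/14092 = -387228367/16417180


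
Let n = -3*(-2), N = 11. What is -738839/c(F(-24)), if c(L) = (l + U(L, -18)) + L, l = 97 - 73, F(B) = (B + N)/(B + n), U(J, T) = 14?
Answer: -13299102/697 ≈ -19081.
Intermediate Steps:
n = 6
F(B) = (11 + B)/(6 + B) (F(B) = (B + 11)/(B + 6) = (11 + B)/(6 + B))
l = 24
c(L) = 38 + L (c(L) = (24 + 14) + L = 38 + L)
-738839/c(F(-24)) = -738839/(38 + (11 - 24)/(6 - 24)) = -738839/(38 - 13/(-18)) = -738839/(38 - 1/18*(-13)) = -738839/(38 + 13/18) = -738839/697/18 = -738839*18/697 = -13299102/697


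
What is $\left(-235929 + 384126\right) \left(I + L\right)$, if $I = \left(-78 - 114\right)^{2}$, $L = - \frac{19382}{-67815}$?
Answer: $\frac{11226827838478}{2055} \approx 5.4632 \cdot 10^{9}$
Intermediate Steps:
$L = \frac{1762}{6165}$ ($L = \left(-19382\right) \left(- \frac{1}{67815}\right) = \frac{1762}{6165} \approx 0.28581$)
$I = 36864$ ($I = \left(-192\right)^{2} = 36864$)
$\left(-235929 + 384126\right) \left(I + L\right) = \left(-235929 + 384126\right) \left(36864 + \frac{1762}{6165}\right) = 148197 \cdot \frac{227268322}{6165} = \frac{11226827838478}{2055}$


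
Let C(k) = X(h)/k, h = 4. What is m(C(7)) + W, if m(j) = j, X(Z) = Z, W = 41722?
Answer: 292058/7 ≈ 41723.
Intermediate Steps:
C(k) = 4/k
m(C(7)) + W = 4/7 + 41722 = 292058/7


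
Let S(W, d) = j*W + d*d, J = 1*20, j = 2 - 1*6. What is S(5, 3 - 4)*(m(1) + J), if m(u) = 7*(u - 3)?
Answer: -114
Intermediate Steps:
m(u) = -21 + 7*u (m(u) = 7*(-3 + u) = -21 + 7*u)
j = -4 (j = 2 - 6 = -4)
J = 20
S(W, d) = d² - 4*W (S(W, d) = -4*W + d*d = -4*W + d² = d² - 4*W)
S(5, 3 - 4)*(m(1) + J) = ((3 - 4)² - 4*5)*((-21 + 7*1) + 20) = ((-1)² - 20)*((-21 + 7) + 20) = (1 - 20)*(-14 + 20) = -19*6 = -114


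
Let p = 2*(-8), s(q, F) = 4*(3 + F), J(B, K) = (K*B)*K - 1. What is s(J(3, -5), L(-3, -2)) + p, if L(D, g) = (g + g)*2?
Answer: -36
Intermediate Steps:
J(B, K) = -1 + B*K² (J(B, K) = (B*K)*K - 1 = B*K² - 1 = -1 + B*K²)
L(D, g) = 4*g (L(D, g) = (2*g)*2 = 4*g)
s(q, F) = 12 + 4*F
p = -16
s(J(3, -5), L(-3, -2)) + p = (12 + 4*(4*(-2))) - 16 = (12 + 4*(-8)) - 16 = (12 - 32) - 16 = -20 - 16 = -36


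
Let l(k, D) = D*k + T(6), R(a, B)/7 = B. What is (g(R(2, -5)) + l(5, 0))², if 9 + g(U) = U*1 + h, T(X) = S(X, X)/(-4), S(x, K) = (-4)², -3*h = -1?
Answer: 20449/9 ≈ 2272.1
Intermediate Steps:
h = ⅓ (h = -⅓*(-1) = ⅓ ≈ 0.33333)
R(a, B) = 7*B
S(x, K) = 16
T(X) = -4 (T(X) = 16/(-4) = 16*(-¼) = -4)
l(k, D) = -4 + D*k (l(k, D) = D*k - 4 = -4 + D*k)
g(U) = -26/3 + U (g(U) = -9 + (U*1 + ⅓) = -9 + (U + ⅓) = -9 + (⅓ + U) = -26/3 + U)
(g(R(2, -5)) + l(5, 0))² = ((-26/3 + 7*(-5)) + (-4 + 0*5))² = ((-26/3 - 35) + (-4 + 0))² = (-131/3 - 4)² = (-143/3)² = 20449/9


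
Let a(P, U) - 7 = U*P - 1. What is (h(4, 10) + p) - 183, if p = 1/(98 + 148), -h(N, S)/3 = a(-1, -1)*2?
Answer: -55349/246 ≈ -225.00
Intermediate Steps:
a(P, U) = 6 + P*U (a(P, U) = 7 + (U*P - 1) = 7 + (P*U - 1) = 7 + (-1 + P*U) = 6 + P*U)
h(N, S) = -42 (h(N, S) = -3*(6 - 1*(-1))*2 = -3*(6 + 1)*2 = -21*2 = -3*14 = -42)
p = 1/246 ≈ 0.0040650
(h(4, 10) + p) - 183 = (-42 + 1/246) - 183 = -10331/246 - 183 = -55349/246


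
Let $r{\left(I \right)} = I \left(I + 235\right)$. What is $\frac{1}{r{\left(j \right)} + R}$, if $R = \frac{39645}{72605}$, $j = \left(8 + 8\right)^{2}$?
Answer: $\frac{14521}{1825239545} \approx 7.9557 \cdot 10^{-6}$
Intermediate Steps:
$j = 256$ ($j = 16^{2} = 256$)
$r{\left(I \right)} = I \left(235 + I\right)$
$R = \frac{7929}{14521}$ ($R = 39645 \cdot \frac{1}{72605} = \frac{7929}{14521} \approx 0.54604$)
$\frac{1}{r{\left(j \right)} + R} = \frac{1}{256 \left(235 + 256\right) + \frac{7929}{14521}} = \frac{1}{256 \cdot 491 + \frac{7929}{14521}} = \frac{1}{125696 + \frac{7929}{14521}} = \frac{1}{\frac{1825239545}{14521}} = \frac{14521}{1825239545}$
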